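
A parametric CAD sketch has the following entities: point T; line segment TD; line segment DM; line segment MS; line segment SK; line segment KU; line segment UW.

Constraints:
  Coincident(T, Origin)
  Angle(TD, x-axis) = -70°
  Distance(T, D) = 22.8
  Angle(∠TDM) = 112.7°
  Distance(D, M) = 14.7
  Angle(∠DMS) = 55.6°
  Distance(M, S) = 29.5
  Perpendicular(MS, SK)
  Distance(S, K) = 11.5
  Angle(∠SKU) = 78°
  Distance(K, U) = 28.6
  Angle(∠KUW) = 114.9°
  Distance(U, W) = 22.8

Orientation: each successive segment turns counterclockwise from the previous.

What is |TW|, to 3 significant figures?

41.9

∠SKU = 78.0° gives KU at -46.3° from the x-axis; with |KU| = 28.6, U = (17.0, -23.7). ∠KUW = 114.9° gives UW at 18.8° from the x-axis; with |UW| = 22.8, W = (38.5, -16.4). Then |TW| = |W − T| = 41.9.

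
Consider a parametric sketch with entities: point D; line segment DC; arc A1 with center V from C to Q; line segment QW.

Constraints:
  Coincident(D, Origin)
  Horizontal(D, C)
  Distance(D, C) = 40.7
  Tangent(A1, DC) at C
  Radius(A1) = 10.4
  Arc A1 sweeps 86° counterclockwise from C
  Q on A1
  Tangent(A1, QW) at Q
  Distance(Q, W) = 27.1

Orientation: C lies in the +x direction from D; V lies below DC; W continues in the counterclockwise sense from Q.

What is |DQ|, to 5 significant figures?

31.831

Since A1 is tangent to DC there, VC ⟂ DC, so V = C + (0, -10.4) = (40.700, -10.400). On A1, C sits at bearing 90° from V; an 86° counterclockwise sweep puts Q at bearing 176°, so Q = V + 10.4·(cos 176°, sin 176°) = (30.325, -9.6745). Then |DQ| = |Q − D| = 31.831.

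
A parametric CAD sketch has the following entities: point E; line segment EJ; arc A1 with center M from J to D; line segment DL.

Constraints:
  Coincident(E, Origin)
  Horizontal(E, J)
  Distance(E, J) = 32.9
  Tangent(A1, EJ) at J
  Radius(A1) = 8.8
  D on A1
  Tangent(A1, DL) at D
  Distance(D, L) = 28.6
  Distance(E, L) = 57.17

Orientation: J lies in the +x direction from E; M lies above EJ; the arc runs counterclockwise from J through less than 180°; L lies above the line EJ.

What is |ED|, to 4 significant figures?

42.46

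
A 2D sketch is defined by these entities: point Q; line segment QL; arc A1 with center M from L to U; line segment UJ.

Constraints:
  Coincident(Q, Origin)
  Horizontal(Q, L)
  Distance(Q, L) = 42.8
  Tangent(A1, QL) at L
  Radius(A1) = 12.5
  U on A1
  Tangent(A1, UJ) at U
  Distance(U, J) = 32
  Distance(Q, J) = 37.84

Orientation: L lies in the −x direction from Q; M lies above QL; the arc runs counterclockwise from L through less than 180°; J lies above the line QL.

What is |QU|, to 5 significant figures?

32.543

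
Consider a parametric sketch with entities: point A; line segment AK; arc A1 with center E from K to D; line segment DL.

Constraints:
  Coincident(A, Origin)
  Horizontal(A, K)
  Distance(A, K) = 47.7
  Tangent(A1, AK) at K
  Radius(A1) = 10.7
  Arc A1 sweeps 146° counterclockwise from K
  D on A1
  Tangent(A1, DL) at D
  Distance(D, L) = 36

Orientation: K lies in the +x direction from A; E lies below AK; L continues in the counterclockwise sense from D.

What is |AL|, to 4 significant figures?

81.84

A is at the origin; AK is horizontal with |AK| = 47.7 and K on the +x side, so K = (47.70, 0.000). Tangency of A1 to AK means the radius EK is perpendicular to AK, so E = K + (0, -10.7) = (47.70, -10.70). On A1, K sits at bearing 90° from E; a 146° counterclockwise sweep puts D at bearing 236°, so D = E + 10.7·(cos 236°, sin 236°) = (41.72, -19.57). Since A1 is tangent to DL there, ED ⟂ DL, so DL runs along (−sin 236°, cos 236°); with |DL| = 36.0, L = (71.56, -39.70). Then |AL| = |L − A| = 81.84.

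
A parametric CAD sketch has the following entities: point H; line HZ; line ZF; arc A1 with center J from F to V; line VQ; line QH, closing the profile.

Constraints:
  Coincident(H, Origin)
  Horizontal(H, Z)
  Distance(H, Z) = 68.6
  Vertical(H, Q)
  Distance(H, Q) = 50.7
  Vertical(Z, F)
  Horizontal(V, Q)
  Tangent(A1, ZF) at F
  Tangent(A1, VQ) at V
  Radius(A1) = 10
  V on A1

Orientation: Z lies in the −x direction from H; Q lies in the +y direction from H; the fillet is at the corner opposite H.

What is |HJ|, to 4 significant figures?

71.35

H and Q share the same x with |HQ| = 50.7 and Q on the +y side, so Q = (0.000, 50.70). The virtual corner opposite H is at (-68.60, 50.70). Tangency of A1 to ZF means the radius JF is perpendicular to ZF and tangency of A1 to VQ means the radius JV is perpendicular to VQ, with radius 10.0, so the center J sits 10.0 in from both sides at J = (-58.60, 40.70). Then |HJ| = |J − H| = 71.35.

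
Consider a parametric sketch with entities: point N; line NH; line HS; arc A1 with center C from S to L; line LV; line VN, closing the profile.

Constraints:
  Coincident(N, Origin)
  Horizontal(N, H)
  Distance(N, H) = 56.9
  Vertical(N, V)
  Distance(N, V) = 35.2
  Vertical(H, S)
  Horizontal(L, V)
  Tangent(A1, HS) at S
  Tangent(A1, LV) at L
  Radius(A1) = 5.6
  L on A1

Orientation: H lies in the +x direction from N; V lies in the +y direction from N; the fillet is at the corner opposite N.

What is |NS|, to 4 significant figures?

64.14

The virtual corner opposite N is at (56.90, 35.20). Tangency of A1 to HS means the radius CS is perpendicular to HS and tangency of A1 to LV means the radius CL is perpendicular to LV, with radius 5.6, so the center C sits 5.6 in from both sides at C = (51.30, 29.60). That places the tangent points at S = (56.90, 29.60) on HS and L = (51.30, 35.20) on LV. Then |NS| = |S − N| = 64.14.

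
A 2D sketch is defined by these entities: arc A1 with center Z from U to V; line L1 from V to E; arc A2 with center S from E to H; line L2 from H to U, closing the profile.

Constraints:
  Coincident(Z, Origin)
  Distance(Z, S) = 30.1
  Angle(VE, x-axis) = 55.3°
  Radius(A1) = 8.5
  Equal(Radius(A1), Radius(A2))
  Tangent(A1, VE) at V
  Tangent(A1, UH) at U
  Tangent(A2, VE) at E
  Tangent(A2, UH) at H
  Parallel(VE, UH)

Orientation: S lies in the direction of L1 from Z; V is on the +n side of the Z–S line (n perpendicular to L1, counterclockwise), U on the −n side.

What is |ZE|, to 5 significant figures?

31.277

The slot axis is L1's direction at 55.3°, so u = (cos 55.3°, sin 55.3°) = (0.56928, 0.82214) and n = (−sin 55.3°, cos 55.3°) = (-0.82214, 0.56928). Z is at the origin and S lies 30.1 along u from Z, so S = 30.1·u = (17.135, 24.747). Tangency of A1 to both parallel lines with radius 8.5 puts V and U at Z ± 8.5·n: V = (-6.9882, 4.8389), U = (6.9882, -4.8389). Equal radii place E and H the same way about S: E = S + 8.5·n = (10.147, 29.585), H = S − 8.5·n = (24.124, 19.908). Then |ZE| = |E − Z| = 31.277.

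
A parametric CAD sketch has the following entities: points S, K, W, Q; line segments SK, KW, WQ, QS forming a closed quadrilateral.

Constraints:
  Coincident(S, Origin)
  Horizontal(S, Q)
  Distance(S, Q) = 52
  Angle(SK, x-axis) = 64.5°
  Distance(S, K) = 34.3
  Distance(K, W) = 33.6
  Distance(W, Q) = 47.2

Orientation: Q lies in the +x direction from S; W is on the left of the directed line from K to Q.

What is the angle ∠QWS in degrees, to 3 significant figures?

52.8°

Checks: |KW| = 33.60 ✓; |WQ| = 47.20 ✓.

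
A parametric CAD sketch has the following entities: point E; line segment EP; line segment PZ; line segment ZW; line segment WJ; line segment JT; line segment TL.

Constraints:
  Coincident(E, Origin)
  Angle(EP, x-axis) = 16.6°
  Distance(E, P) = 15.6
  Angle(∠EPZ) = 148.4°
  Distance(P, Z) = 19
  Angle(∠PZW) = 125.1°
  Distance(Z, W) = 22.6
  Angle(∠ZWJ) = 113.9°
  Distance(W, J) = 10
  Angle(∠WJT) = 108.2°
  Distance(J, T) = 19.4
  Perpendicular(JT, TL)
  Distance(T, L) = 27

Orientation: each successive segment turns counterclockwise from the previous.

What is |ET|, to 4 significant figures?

25.75

E is at the origin; EP runs at 16.6° with length 15.6, so P = (14.95, 4.457). ∠EPZ = 148.4° gives PZ at 48.20° from the x-axis; with |PZ| = 19.0, Z = (27.61, 18.62). ∠PZW = 125.1° gives ZW at 103.1° from the x-axis; with |ZW| = 22.6, W = (22.49, 40.63). ∠ZWJ = 113.9° gives WJ at 169.2° from the x-axis; with |WJ| = 10.0, J = (12.67, 42.51). ∠WJT = 108.2° gives JT at -119.0° from the x-axis; with |JT| = 19.4, T = (3.263, 25.54). Then |ET| = |T − E| = 25.75.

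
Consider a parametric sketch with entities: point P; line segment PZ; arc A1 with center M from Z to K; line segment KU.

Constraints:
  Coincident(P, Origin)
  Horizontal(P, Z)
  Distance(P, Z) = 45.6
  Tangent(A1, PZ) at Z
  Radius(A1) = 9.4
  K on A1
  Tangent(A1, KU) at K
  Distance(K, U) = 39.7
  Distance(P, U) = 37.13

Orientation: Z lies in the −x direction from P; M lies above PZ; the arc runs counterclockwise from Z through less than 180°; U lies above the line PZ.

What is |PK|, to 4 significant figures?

38.41

P is at the origin; P and Z share the same y with |PZ| = 45.6 and Z on the −x side, so Z = (-45.60, 0.000). A1 meets PZ tangentially, so MZ is at right angles to PZ, so M = Z + (0, 9.4) = (-45.60, 9.400). Since MK ⟂ KU (tangency), |MU| = √(9.4² + 39.7²) = 40.80 regardless of where K sits on A1. So U lies on both circle(P, 37.13) and circle(M, 40.80); the above-PZ intersection is U = (-13.51, 34.59). K is the foot of the tangent from U: K = (-38.25, 3.541).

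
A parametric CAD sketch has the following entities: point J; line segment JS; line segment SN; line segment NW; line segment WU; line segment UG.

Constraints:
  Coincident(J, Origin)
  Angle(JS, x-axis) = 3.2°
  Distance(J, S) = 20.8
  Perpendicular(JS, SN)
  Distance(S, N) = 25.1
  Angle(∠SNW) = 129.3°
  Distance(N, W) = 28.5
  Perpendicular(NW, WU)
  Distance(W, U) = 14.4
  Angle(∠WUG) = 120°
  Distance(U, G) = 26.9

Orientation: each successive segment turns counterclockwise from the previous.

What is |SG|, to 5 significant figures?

22.722

J is at the origin; JS runs at 3.2° with length 20.8, so S = (20.768, 1.1611). JS is perpendicular to SN, so SN runs at 93.200°; with |SN| = 25.1, N = (19.366, 26.222). ∠SNW = 129.3° gives NW at 143.90° from the x-axis; with |NW| = 28.5, W = (-3.6613, 43.014). NW is perpendicular to WU, so WU runs at -126.10°; with |WU| = 14.4, U = (-12.146, 31.379). ∠WUG = 120.0° gives UG at -66.100° from the x-axis; with |UG| = 26.9, G = (-1.2474, 6.7856). Then |SG| = |G − S| = 22.722.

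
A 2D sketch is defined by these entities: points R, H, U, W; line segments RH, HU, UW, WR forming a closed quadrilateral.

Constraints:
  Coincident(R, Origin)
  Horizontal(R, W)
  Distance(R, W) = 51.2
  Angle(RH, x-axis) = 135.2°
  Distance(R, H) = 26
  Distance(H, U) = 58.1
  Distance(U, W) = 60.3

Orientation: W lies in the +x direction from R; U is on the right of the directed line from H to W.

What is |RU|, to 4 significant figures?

35.90

Checks: |HU| = 58.10 ✓; |UW| = 60.30 ✓.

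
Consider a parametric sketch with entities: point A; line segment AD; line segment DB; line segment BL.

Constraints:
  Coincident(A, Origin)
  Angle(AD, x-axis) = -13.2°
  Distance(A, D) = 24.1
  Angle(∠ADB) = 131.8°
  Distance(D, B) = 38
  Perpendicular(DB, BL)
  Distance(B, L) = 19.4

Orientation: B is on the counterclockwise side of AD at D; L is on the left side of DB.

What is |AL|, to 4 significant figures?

54.08

∠ADB = 131.8°, so DB runs at -13.2° + (180° − 131.8°) = 35.00° from the x-axis; with |DB| = 38.0, B = D + 38.0·(cos 35.00°, sin 35.00°) = (54.59, 16.29). DB is perpendicular to BL; with |BL| = 19.4 on the left of DB, L = B + 19.4·(-0.5736, 0.8192) = (43.46, 32.18). Then |AL| = |L − A| = 54.08.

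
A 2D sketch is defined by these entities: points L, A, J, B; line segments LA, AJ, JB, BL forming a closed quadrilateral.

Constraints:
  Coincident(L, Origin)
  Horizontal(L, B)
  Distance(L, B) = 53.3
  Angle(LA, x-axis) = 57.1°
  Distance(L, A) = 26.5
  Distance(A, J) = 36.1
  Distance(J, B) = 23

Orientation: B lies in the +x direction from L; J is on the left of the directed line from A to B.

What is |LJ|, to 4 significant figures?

55.41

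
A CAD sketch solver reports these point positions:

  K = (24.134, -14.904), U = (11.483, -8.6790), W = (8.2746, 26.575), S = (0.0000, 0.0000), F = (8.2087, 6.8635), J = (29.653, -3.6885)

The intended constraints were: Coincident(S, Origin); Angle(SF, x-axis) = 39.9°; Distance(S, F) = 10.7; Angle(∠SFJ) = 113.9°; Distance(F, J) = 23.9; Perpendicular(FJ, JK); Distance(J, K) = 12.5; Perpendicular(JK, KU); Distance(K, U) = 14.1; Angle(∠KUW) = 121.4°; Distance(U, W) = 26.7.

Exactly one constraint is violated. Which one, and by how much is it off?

Distance(U, W) = 26.7 — off by 8.70.

S = (0.00, 0.00) ✓; SF at 39.90° ✓; |SF| = 10.70 ✓; ∠SFJ = 113.9° ✓; |FJ| = 23.90 ✓; ∠(FJ, JK) = 90.00° ✓; |JK| = 12.50 ✓; ∠(JK, KU) = 90.00° ✓; |KU| = 14.10 ✓; ∠KUW = 121.4° ✓; |UW| = 35.40 ✗.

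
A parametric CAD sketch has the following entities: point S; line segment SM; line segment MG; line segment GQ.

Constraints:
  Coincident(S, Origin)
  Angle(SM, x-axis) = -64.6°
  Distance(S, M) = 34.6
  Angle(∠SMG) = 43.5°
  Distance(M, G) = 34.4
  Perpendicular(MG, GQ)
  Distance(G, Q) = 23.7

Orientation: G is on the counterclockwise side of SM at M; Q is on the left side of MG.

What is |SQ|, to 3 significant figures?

9.30

S is at the origin; SM runs at -64.6° with length 34.6, so M = 34.6·(cos -64.6°, sin -64.6°) = (14.8, -31.3). ∠SMG = 43.5°, so MG runs at -64.6° + (180° − 43.5°) = 71.9° from the x-axis; with |MG| = 34.4, G = M + 34.4·(cos 71.9°, sin 71.9°) = (25.5, 1.44). MG is perpendicular to GQ; with |GQ| = 23.7 on the left of MG, Q = G + 23.7·(-0.951, 0.311) = (3.00, 8.81). Then |SQ| = |Q − S| = 9.30.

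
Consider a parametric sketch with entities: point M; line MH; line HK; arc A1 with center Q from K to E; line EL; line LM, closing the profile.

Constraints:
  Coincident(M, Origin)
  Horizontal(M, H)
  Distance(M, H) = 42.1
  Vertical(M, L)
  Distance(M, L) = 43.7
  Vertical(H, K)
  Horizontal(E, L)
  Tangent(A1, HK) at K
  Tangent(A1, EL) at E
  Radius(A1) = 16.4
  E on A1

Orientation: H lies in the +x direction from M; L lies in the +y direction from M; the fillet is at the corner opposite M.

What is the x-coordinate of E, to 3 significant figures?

25.7

The virtual corner opposite M is at (42.1, 43.7). A1 meets HK tangentially, so QK is at right angles to HK and tangency of A1 to EL means the radius QE is perpendicular to EL, with radius 16.4, so the center Q sits 16.4 in from both sides at Q = (25.7, 27.3). That places the tangent points at K = (42.1, 27.3) on HK and E = (25.7, 43.7) on EL. So E.x = 25.7.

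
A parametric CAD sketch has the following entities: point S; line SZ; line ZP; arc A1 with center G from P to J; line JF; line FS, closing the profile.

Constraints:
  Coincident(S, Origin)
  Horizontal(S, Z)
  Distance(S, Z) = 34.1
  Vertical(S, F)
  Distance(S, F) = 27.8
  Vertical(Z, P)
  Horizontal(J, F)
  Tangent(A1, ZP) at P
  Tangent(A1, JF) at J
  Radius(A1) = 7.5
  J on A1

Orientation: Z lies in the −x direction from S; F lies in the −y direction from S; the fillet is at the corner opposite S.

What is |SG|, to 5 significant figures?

33.461

SF is vertical with |SF| = 27.8 and F on the −y side, so F = (0.0000, -27.800). The virtual corner opposite S is at (-34.100, -27.800). Since A1 is tangent to ZP there, GP ⟂ ZP and the tangent condition forces GJ to be normal to JF, with radius 7.5, so the center G sits 7.5 in from both sides at G = (-26.600, -20.300). Then |SG| = |G − S| = 33.461.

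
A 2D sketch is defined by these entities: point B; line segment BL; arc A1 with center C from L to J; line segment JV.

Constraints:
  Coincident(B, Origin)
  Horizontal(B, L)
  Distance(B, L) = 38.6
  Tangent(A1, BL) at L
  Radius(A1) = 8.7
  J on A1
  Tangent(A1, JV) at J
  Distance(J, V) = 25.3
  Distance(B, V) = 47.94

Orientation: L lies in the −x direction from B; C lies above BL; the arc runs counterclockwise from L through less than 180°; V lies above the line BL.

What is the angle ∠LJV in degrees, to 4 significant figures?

131.6°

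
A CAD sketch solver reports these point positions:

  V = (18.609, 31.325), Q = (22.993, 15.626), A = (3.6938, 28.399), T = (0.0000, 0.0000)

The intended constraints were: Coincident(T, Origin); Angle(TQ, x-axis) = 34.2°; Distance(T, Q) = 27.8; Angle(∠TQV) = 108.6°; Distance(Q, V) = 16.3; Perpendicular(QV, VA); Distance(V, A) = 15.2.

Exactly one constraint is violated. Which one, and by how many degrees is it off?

Perpendicular(QV, VA) — off by 4.50°.

T = (0.00, 0.00) ✓; TQ at 34.20° ✓; |TQ| = 27.80 ✓; ∠TQV = 108.6° ✓; |QV| = 16.30 ✓; ∠(QV, VA) = 85.50° ✗; |VA| = 15.20 ✓.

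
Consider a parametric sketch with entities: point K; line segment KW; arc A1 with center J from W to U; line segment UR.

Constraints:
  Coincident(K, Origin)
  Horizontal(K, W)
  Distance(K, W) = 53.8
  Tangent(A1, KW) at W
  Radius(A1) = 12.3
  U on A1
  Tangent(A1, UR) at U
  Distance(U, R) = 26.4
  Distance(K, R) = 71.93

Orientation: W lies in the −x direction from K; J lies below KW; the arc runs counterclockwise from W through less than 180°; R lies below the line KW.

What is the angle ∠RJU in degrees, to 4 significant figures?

65.02°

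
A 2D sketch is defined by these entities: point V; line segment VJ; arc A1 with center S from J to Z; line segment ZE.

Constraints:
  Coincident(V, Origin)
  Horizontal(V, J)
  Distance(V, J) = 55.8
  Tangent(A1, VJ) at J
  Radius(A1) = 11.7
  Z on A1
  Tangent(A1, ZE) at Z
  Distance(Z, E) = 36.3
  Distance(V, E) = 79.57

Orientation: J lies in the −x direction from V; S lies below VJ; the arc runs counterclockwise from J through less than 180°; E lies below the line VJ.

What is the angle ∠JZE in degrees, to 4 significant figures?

131.1°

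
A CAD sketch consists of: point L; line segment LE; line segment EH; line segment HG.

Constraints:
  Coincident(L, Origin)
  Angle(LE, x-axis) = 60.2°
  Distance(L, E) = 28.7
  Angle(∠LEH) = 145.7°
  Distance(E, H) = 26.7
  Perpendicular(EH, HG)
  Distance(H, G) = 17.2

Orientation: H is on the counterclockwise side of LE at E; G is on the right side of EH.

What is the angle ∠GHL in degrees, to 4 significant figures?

107.8°

∠LEH = 145.7°, so EH runs at 60.2° + (180° − 145.7°) = 94.50° from the x-axis; with |EH| = 26.7, H = E + 26.7·(cos 94.50°, sin 94.50°) = (12.17, 51.52). The perpendicularity gives HG at right angles to EH; with |HG| = 17.2 on the right of EH, G = H + 17.2·(0.9969, 0.07846) = (29.32, 52.87). Then cos ∠GHL = HG·HL / (|HG||HL|), giving 107.8°.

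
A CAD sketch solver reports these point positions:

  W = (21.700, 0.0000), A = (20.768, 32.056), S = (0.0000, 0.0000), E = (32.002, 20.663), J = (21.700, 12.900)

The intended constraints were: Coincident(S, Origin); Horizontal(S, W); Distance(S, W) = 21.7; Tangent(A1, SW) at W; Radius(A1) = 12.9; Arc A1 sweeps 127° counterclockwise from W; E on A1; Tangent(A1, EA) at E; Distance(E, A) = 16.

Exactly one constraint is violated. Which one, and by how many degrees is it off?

Tangent(A1, EA) at E — off by 7.60°.

S = (0.00, 0.00) ✓; S.y = 0.00, W.y = 0.00 ✓; |SW| = 21.70 ✓; ∠(JW, WS) = 90.00° ✓; |JW| = 12.90 ✓; bearing(J→E) − bearing(J→W) = 127.0° ✓; |JE| = 12.90 ✓; ∠(JE, EA) = 82.40° ✗; |EA| = 16.00 ✓.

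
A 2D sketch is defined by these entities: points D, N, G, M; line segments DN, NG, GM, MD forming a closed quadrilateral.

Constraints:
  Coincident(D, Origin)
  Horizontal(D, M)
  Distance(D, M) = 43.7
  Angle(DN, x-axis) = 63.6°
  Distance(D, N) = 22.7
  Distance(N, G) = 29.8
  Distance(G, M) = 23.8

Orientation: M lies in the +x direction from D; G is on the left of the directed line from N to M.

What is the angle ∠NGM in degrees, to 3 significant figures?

93.6°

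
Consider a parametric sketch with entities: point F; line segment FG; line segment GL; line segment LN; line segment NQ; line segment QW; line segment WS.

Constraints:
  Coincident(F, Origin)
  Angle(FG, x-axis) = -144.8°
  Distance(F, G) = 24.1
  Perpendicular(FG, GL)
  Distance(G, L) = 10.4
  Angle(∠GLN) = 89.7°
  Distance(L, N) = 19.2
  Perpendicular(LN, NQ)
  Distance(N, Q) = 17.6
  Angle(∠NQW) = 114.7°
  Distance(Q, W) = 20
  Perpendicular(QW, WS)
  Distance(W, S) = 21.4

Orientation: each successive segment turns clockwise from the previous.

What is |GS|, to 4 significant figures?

8.864

F is at the origin; FG runs at -144.8° with length 24.1, so G = (-19.69, -13.89). FG is perpendicular to GL, so GL runs at 125.2°; with |GL| = 10.4, L = (-25.69, -5.394). ∠GLN = 89.7° gives LN at 34.90° from the x-axis; with |LN| = 19.2, N = (-9.941, 5.591). LN ⟂ NQ, so NQ runs at -55.10°; with |NQ| = 17.6, Q = (0.1286, -8.843). ∠NQW = 114.7° gives QW at -120.4° from the x-axis; with |QW| = 20.0, W = (-9.992, -26.09). QW ⟂ WS, so WS runs at 149.6°; with |WS| = 21.4, S = (-28.45, -15.26). Then |GS| = |S − G| = 8.864.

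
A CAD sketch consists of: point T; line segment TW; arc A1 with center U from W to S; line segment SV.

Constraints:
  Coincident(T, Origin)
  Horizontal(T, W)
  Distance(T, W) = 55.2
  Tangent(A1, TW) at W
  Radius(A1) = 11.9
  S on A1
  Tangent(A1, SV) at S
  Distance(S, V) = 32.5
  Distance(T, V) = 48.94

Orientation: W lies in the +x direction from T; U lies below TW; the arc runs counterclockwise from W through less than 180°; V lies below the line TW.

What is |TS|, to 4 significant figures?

44.82

Checks: |US| = 11.90 ✓; ∠(US, SV) = 90.00° ✓; |SV| = 32.50 ✓; |TV| = 48.94 ✓.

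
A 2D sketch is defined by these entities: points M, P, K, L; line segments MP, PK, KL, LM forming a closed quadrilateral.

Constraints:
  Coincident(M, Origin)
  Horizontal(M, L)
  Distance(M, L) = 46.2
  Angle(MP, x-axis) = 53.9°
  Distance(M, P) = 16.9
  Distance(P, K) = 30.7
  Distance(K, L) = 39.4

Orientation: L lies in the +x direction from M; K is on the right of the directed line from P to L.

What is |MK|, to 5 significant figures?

20.104

M is at the origin; ML is horizontal with |ML| = 46.2 and L in +x, so L = (46.2, 0). MP runs at 53.9° with |MP| = 16.9, so P = (9.9574, 13.655). K is determined by |PK| = 30.7 and |KL| = 39.4 together: it lies at the intersection of circle(P, 30.7) and circle(L, 39.4). With |PL| = 38.730, the foot of the radical line on PL is 11.491 from P and the perpendicular offset is √(30.7² − 11.491²) = 28.468. Taking the right-of-PL solution: K = (10.674, -17.037).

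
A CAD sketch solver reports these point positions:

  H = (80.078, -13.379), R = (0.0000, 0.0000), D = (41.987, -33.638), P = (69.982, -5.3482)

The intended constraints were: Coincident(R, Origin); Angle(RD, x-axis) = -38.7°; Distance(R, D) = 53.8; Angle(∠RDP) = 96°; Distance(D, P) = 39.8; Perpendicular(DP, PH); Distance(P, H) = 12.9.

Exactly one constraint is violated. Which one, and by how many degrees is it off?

Perpendicular(DP, PH) — off by 6.20°.

R = (0.00, 0.00) ✓; RD at -38.70° ✓; |RD| = 53.80 ✓; ∠RDP = 96.00° ✓; |DP| = 39.80 ✓; ∠(DP, PH) = 83.80° ✗; |PH| = 12.90 ✓.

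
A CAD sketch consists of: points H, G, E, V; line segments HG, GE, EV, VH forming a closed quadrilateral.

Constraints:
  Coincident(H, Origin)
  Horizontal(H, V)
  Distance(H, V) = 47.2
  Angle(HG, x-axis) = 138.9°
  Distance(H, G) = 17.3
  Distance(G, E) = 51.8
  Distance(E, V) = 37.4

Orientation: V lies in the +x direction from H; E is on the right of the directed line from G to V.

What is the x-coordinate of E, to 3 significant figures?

21.5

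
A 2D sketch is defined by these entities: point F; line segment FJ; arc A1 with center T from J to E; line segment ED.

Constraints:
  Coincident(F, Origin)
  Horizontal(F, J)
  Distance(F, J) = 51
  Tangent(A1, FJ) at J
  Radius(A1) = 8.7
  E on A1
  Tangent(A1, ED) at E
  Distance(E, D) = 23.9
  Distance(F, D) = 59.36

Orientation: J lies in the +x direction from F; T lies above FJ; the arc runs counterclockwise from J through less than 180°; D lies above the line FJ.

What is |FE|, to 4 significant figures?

60.16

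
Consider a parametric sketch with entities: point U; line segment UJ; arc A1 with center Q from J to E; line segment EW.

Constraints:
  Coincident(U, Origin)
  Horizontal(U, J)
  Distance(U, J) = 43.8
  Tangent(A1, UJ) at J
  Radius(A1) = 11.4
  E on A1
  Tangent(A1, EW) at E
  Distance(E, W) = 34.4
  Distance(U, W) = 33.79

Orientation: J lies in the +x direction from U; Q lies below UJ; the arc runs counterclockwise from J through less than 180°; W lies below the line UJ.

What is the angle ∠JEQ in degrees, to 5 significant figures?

64.422°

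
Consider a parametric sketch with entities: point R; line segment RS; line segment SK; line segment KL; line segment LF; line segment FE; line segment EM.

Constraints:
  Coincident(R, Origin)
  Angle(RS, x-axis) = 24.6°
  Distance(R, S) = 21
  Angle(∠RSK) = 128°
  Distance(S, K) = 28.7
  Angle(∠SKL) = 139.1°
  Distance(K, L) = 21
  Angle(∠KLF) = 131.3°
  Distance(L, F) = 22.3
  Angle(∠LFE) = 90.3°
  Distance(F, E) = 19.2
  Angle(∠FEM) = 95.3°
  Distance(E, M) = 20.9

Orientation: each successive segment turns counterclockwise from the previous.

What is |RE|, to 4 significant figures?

43.23

R is at the origin; RS runs at 24.6° with length 21.0, so S = (19.09, 8.742). ∠RSK = 128.0° gives SK at 76.60° from the x-axis; with |SK| = 28.7, K = (25.75, 36.66). ∠SKL = 139.1° gives KL at 117.5° from the x-axis; with |KL| = 21.0, L = (16.05, 55.29). ∠KLF = 131.3° gives LF at 166.2° from the x-axis; with |LF| = 22.3, F = (-5.608, 60.61). ∠LFE = 90.3° gives FE at -104.1° from the x-axis; with |FE| = 19.2, E = (-10.29, 41.99). Then |RE| = |E − R| = 43.23.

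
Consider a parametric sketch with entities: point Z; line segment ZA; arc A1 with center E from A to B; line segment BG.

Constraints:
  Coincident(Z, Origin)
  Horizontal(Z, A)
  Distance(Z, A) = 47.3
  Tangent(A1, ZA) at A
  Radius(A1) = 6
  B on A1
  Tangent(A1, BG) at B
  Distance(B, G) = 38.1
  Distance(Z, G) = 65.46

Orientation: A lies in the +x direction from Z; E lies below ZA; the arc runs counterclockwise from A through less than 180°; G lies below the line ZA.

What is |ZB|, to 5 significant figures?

41.983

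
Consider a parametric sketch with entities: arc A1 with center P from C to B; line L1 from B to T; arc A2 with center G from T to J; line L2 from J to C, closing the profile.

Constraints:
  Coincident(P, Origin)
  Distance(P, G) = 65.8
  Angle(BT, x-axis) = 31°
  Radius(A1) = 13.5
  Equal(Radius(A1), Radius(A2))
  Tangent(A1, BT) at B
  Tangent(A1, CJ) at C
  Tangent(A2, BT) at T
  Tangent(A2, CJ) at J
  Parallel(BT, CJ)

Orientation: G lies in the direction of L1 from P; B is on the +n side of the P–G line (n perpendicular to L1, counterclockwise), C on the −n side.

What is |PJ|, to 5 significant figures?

67.171

The slot axis is L1's direction at 31.0°, so u = (cos 31.0°, sin 31.0°) = (0.85717, 0.51504) and n = (−sin 31.0°, cos 31.0°) = (-0.51504, 0.85717). P is at the origin and G lies 65.8 along u from P, so G = 65.8·u = (56.402, 33.890). Tangency of A1 to both parallel lines with radius 13.5 puts B and C at P ± 13.5·n: B = (-6.9530, 11.572), C = (6.9530, -11.572). Equal radii place T and J the same way about G: T = G + 13.5·n = (49.449, 45.461), J = G − 13.5·n = (63.355, 22.318). Then |PJ| = |J − P| = 67.171.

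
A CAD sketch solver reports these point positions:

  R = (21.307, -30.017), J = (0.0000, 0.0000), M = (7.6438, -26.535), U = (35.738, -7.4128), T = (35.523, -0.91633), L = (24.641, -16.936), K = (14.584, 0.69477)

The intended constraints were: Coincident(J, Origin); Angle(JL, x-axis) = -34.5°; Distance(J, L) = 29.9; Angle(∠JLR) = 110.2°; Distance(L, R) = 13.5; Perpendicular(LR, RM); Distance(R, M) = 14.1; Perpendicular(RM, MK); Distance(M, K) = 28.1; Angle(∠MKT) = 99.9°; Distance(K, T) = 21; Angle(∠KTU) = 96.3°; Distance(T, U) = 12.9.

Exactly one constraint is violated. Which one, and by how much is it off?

Distance(T, U) = 12.9 — off by 6.40.

J = (0.00, 0.00) ✓; JL at -34.50° ✓; |JL| = 29.90 ✓; ∠JLR = 110.2° ✓; |LR| = 13.50 ✓; ∠(LR, RM) = 90.00° ✓; |RM| = 14.10 ✓; ∠(RM, MK) = 90.00° ✓; |MK| = 28.10 ✓; ∠MKT = 99.90° ✓; |KT| = 21.00 ✓; ∠KTU = 96.30° ✓; |TU| = 6.500 ✗.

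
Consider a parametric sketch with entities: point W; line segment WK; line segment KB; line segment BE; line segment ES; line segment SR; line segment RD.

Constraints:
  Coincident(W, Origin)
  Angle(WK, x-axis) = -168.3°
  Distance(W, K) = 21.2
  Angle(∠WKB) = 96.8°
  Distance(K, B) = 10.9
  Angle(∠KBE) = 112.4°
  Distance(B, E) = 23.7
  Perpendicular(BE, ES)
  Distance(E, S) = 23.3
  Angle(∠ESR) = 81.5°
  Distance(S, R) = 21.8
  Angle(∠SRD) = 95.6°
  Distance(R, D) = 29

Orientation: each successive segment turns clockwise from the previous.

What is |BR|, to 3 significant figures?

20.2

W is at the origin; WK runs at -168.3° with length 21.2, so K = (-20.8, -4.30). ∠WKB = 96.8° gives KB at 108° from the x-axis; with |KB| = 10.9, B = (-24.2, 6.04). ∠KBE = 112.4° gives BE at 40.9° from the x-axis; with |BE| = 23.7, E = (-6.30, 21.6). BE is perpendicular to ES, so ES runs at -49.1°; with |ES| = 23.3, S = (8.95, 3.94). ∠ESR = 81.5° gives SR at -148° from the x-axis; with |SR| = 21.8, R = (-9.46, -7.74). Then |BR| = |R − B| = 20.2.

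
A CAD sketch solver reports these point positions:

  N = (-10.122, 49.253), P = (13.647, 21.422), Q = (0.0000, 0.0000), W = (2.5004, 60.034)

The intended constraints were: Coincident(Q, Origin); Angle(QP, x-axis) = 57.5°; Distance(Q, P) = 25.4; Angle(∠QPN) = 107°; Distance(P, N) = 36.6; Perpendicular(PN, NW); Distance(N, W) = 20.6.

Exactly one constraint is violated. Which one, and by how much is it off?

Distance(N, W) = 20.6 — off by 4.00.

Q = (0.00, 0.00) ✓; QP at 57.50° ✓; |QP| = 25.40 ✓; ∠QPN = 107.0° ✓; |PN| = 36.60 ✓; ∠(PN, NW) = 90.00° ✓; |NW| = 16.60 ✗.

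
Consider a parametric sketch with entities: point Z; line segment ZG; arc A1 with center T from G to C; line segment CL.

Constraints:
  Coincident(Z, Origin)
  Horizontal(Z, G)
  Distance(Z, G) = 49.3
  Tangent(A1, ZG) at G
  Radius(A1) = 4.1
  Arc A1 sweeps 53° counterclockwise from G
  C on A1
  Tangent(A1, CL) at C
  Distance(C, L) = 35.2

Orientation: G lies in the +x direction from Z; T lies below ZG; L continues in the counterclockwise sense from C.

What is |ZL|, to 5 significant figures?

38.754

On A1, G sits at bearing 90° from T; a 53° counterclockwise sweep puts C at bearing 143°, so C = T + 4.1·(cos 143°, sin 143°) = (46.026, -1.6326). Since A1 is tangent to CL there, TC ⟂ CL, so CL runs along (−sin 143°, cos 143°); with |CL| = 35.2, L = (24.842, -29.745). Then |ZL| = |L − Z| = 38.754.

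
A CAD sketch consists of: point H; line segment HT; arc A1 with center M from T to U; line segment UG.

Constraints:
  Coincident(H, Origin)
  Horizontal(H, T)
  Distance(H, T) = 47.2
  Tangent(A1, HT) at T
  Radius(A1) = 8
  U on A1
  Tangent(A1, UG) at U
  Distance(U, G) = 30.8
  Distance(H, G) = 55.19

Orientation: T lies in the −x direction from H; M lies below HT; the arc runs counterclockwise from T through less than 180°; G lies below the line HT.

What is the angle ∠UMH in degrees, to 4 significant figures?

160.6°

Checks: |MU| = 8.000 ✓; ∠(MU, UG) = 90.00° ✓; |UG| = 30.80 ✓; |HG| = 55.19 ✓.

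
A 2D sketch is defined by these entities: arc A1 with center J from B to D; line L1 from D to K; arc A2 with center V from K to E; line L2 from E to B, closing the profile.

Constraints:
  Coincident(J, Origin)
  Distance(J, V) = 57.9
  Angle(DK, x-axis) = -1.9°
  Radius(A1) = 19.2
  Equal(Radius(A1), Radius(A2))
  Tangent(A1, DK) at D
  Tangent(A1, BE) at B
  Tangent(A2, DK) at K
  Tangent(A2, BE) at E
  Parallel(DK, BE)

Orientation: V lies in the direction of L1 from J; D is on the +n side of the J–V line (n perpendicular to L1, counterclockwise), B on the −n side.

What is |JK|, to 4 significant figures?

61.00

The slot axis is L1's direction at -1.9°, so u = (cos -1.9°, sin -1.9°) = (0.9995, -0.03316) and n = (−sin -1.9°, cos -1.9°) = (0.03316, 0.9995). J is at the origin and V lies 57.9 along u from J, so V = 57.9·u = (57.87, -1.920). Tangency of A1 to both parallel lines with radius 19.2 puts D and B at J ± 19.2·n: D = (0.6366, 19.19), B = (-0.6366, -19.19). Equal radii place K and E the same way about V: K = V + 19.2·n = (58.50, 17.27), E = V − 19.2·n = (57.23, -21.11). Then |JK| = |K − J| = 61.00.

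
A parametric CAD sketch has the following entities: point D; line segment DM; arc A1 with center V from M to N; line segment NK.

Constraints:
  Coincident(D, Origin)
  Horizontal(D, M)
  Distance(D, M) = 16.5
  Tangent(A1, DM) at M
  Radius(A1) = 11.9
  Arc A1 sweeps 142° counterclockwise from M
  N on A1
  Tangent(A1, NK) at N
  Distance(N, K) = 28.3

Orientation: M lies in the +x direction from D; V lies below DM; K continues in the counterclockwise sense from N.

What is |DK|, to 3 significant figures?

49.9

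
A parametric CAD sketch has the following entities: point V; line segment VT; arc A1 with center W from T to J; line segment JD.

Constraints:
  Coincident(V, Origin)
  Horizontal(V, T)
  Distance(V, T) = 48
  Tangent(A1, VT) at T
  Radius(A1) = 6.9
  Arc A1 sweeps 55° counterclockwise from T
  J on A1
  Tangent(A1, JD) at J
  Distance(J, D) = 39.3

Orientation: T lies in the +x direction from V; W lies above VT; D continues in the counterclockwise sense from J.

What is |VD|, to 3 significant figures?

83.9

V is at the origin; VT is horizontal with |VT| = 48.0 and T on the +x side, so T = (48.0, 0.00). Tangency of A1 to VT means the radius WT is perpendicular to VT, so W = T + (0, 6.9) = (48.0, 6.90). On A1, T sits at bearing -90° from W; a 55° counterclockwise sweep puts J at bearing -35°, so J = W + 6.9·(cos -35°, sin -35°) = (53.7, 2.94). Tangency of A1 to JD means the radius WJ is perpendicular to JD, so JD runs along (−sin -35°, cos -35°); with |JD| = 39.3, D = (76.2, 35.1). Then |VD| = |D − V| = 83.9.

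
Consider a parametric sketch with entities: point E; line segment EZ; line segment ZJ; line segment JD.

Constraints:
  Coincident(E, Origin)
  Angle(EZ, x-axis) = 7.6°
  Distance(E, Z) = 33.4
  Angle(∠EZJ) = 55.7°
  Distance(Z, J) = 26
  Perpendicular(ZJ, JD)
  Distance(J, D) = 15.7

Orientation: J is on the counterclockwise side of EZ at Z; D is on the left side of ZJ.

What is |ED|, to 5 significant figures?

13.890

∠EZJ = 55.7°, so ZJ runs at 7.6° + (180° − 55.7°) = 131.90° from the x-axis; with |ZJ| = 26.0, J = Z + 26.0·(cos 131.90°, sin 131.90°) = (15.743, 23.769). ZJ is perpendicular to JD; with |JD| = 15.7 on the left of ZJ, D = J + 15.7·(-0.74431, -0.66783) = (4.0573, 13.284). Then |ED| = |D − E| = 13.890.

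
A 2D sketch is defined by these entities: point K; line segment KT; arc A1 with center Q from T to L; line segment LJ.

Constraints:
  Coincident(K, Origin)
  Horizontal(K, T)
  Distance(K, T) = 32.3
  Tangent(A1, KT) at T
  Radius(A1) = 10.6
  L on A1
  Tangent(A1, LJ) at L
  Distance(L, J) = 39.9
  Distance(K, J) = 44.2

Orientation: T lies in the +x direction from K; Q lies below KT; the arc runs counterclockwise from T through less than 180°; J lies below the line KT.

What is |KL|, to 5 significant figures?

23.432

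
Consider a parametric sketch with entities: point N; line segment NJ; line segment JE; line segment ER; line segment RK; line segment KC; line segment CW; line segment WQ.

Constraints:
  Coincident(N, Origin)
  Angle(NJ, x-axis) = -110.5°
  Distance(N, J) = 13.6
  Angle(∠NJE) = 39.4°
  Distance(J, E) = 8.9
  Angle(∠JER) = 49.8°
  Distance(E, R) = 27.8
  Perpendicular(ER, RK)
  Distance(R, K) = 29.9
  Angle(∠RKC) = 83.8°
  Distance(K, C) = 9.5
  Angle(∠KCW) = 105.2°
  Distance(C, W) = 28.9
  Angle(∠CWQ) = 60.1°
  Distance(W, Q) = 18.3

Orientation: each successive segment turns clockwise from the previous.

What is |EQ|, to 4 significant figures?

31.68

N is at the origin; NJ runs at -110.5° with length 13.6, so J = (-4.763, -12.74). ∠NJE = 39.4° gives JE at 108.9° from the x-axis; with |JE| = 8.9, E = (-7.646, -4.319). ∠JER = 49.8° gives ER at -21.30° from the x-axis; with |ER| = 27.8, R = (18.26, -14.42). ER ⟂ RK, so RK runs at -111.3°; with |RK| = 29.9, K = (7.394, -42.27). ∠RKC = 83.8° gives KC at 152.5° from the x-axis; with |KC| = 9.5, C = (-1.032, -37.89). ∠KCW = 105.2° gives CW at 77.70° from the x-axis; with |CW| = 28.9, W = (5.124, -9.651). ∠CWQ = 60.1° gives WQ at -42.20° from the x-axis; with |WQ| = 18.3, Q = (18.68, -21.94). Then |EQ| = |Q − E| = 31.68.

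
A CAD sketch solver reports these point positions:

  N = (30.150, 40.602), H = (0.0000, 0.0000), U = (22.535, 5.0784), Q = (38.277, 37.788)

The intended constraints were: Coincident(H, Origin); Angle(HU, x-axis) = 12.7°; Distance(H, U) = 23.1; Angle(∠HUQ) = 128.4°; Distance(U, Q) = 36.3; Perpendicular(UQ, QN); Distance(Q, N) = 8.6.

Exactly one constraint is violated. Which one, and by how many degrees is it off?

Perpendicular(UQ, QN) — off by 6.60°.

H = (0.00, 0.00) ✓; HU at 12.70° ✓; |HU| = 23.10 ✓; ∠HUQ = 128.4° ✓; |UQ| = 36.30 ✓; ∠(UQ, QN) = 96.60° ✗; |QN| = 8.600 ✓.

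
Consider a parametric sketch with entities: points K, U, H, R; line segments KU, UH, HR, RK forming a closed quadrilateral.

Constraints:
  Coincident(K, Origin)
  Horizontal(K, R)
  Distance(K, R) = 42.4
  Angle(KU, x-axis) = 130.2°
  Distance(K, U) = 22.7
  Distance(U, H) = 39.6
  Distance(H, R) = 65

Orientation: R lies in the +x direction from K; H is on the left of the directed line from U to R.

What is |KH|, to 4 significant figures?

52.49

Checks: K.y = 0.00, R.y = 0.00 ✓; |UH| = 39.60 ✓; |HR| = 65.00 ✓.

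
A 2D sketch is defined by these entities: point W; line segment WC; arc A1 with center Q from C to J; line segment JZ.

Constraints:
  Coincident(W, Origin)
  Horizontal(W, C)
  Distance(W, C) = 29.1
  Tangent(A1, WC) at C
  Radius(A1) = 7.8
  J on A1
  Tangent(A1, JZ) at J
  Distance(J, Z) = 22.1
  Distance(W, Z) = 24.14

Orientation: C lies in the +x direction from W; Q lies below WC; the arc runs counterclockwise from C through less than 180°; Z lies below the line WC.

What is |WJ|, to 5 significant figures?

22.882

W is at the origin; WC is horizontal with |WC| = 29.1 and C on the +x side, so C = (29.100, 0.0000). A1 meets WC tangentially, so QC is at right angles to WC, so Q = C + (0, -7.8) = (29.100, -7.8000). Since QJ ⟂ JZ (tangency), |QZ| = √(7.8² + 22.1²) = 23.436 regardless of where J sits on A1. So Z lies on both circle(W, 24.14) and circle(Q, 23.436); the below-WC intersection is Z = (10.322, -21.822). J is the foot of the tangent from Z: J = (22.619, -3.4597).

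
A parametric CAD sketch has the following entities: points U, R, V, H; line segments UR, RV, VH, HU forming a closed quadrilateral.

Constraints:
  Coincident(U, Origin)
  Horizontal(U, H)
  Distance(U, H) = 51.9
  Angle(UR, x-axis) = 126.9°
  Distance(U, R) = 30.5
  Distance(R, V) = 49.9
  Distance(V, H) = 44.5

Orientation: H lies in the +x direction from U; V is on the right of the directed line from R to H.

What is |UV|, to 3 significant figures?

19.4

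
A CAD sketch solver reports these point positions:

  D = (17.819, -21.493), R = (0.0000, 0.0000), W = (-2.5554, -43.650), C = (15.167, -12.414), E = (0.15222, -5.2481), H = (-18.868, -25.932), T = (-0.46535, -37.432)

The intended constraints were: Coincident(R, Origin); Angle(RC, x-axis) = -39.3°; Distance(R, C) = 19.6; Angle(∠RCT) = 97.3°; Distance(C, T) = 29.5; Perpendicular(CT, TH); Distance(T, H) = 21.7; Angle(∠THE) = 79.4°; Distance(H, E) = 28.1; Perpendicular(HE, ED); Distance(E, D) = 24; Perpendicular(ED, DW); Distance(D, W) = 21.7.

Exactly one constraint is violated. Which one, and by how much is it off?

Distance(D, W) = 21.7 — off by 8.40.

R = (0.00, 0.00) ✓; RC at -39.30° ✓; |RC| = 19.60 ✓; ∠RCT = 97.30° ✓; |CT| = 29.50 ✓; ∠(CT, TH) = 90.00° ✓; |TH| = 21.70 ✓; ∠THE = 79.40° ✓; |HE| = 28.10 ✓; ∠(HE, ED) = 90.00° ✓; |ED| = 24.00 ✓; ∠(ED, DW) = 90.00° ✓; |DW| = 30.10 ✗.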